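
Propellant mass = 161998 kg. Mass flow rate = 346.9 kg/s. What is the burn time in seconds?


tb = 161998 / 346.9 = 467.0 s

467.0 s


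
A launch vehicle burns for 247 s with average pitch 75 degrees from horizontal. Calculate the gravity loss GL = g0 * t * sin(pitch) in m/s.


GL = 9.81 * 247 * sin(75 deg) = 2341 m/s

2341 m/s


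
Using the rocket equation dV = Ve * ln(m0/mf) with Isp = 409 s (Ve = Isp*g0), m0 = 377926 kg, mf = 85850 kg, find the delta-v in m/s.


Ve = 409 * 9.81 = 4012.29 m/s
dV = 4012.29 * ln(377926/85850) = 5947 m/s

5947 m/s


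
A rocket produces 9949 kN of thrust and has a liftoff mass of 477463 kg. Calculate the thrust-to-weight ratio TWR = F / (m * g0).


TWR = 9949000 / (477463 * 9.81) = 2.12

2.12


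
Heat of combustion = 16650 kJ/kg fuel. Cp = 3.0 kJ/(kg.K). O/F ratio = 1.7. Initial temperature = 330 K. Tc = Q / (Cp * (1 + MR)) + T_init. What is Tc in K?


Tc = 16650 / (3.0 * (1 + 1.7)) + 330 = 2386 K

2386 K


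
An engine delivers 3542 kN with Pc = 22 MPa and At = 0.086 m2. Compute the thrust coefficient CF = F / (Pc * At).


CF = 3542000 / (22e6 * 0.086) = 1.87

1.87


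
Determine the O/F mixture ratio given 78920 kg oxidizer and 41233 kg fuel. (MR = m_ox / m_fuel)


MR = 78920 / 41233 = 1.91

1.91


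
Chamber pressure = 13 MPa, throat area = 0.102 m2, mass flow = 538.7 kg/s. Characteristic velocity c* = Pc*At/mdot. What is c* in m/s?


c* = 13e6 * 0.102 / 538.7 = 2461 m/s

2461 m/s


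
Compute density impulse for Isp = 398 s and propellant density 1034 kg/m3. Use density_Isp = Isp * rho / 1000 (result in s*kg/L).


rho*Isp = 398 * 1034 / 1000 = 412 s*kg/L

412 s*kg/L


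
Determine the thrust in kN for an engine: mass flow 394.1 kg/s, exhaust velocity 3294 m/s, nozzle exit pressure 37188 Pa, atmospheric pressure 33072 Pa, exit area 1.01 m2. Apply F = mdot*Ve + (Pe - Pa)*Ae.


F = 394.1 * 3294 + (37188 - 33072) * 1.01 = 1.3023e+06 N = 1302.3 kN

1302.3 kN


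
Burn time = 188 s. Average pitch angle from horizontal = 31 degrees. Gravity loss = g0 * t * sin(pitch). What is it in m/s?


GL = 9.81 * 188 * sin(31 deg) = 950 m/s

950 m/s


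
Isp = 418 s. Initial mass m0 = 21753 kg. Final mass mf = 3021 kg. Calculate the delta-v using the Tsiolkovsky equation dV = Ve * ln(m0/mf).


Ve = 418 * 9.81 = 4100.58 m/s
dV = 4100.58 * ln(21753/3021) = 8095 m/s

8095 m/s


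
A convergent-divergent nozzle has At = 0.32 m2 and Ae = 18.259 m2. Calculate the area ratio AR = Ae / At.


AR = 18.259 / 0.32 = 57.1

57.1


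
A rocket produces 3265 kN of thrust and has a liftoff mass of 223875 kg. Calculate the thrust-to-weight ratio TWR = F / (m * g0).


TWR = 3265000 / (223875 * 9.81) = 1.49

1.49


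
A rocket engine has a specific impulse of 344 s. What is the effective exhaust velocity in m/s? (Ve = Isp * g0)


Ve = Isp * g0 = 344 * 9.81 = 3374.6 m/s

3374.6 m/s


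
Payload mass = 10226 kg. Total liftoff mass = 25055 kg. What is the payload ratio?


PR = 10226 / 25055 = 0.4081

0.4081


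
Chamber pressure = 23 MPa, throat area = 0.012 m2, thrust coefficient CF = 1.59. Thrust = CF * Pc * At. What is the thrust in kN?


F = 1.59 * 23e6 * 0.012 = 438840.0 N = 438.8 kN

438.8 kN


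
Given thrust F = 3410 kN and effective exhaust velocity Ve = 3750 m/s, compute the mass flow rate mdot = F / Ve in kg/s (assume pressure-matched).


mdot = F / Ve = 3410000 / 3750 = 909.3 kg/s

909.3 kg/s


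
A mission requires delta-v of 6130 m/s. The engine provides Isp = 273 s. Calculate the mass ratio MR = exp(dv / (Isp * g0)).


Ve = 273 * 9.81 = 2678.13 m/s
MR = exp(6130 / 2678.13) = 9.864

9.864


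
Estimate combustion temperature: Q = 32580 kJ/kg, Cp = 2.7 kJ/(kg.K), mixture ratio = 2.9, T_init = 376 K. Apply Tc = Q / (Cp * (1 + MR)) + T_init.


Tc = 32580 / (2.7 * (1 + 2.9)) + 376 = 3470 K

3470 K


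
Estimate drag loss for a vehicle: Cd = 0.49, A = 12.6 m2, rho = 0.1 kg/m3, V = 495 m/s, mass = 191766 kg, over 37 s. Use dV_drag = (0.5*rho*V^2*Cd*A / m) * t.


D = 0.5 * 0.1 * 495^2 * 0.49 * 12.6 = 75639.22 N
a = 75639.22 / 191766 = 0.3944 m/s2
dV = 0.3944 * 37 = 14.6 m/s

14.6 m/s


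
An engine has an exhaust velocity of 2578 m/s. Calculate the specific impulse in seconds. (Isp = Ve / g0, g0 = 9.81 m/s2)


Isp = Ve / g0 = 2578 / 9.81 = 262.8 s

262.8 s


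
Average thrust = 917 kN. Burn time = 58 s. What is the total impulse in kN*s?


It = 917 * 58 = 53186 kN*s

53186 kN*s


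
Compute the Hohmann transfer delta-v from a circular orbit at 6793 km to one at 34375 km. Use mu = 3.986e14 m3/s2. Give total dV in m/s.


V1 = sqrt(mu/r1) = 7660.16 m/s
dV1 = V1*(sqrt(2*r2/(r1+r2)) - 1) = 2238.91 m/s
V2 = sqrt(mu/r2) = 3405.24 m/s
dV2 = V2*(1 - sqrt(2*r1/(r1+r2))) = 1449.04 m/s
Total dV = 3688 m/s

3688 m/s


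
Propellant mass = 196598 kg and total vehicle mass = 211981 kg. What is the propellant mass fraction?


PMF = 196598 / 211981 = 0.927

0.927


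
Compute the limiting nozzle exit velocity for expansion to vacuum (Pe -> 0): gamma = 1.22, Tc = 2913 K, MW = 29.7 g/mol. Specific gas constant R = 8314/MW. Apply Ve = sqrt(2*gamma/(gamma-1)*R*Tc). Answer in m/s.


R = 8314 / 29.7 = 279.93 J/(kg.K)
Ve = sqrt(2 * 1.22 / (1.22 - 1) * 279.93 * 2913) = 3007 m/s

3007 m/s


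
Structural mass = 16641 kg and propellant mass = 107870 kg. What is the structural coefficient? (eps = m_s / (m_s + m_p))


eps = 16641 / (16641 + 107870) = 0.1337

0.1337


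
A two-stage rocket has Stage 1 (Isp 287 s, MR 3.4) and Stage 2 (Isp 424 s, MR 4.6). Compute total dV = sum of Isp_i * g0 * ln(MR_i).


dV1 = 287 * 9.81 * ln(3.4) = 3445.5 m/s
dV2 = 424 * 9.81 * ln(4.6) = 6347.5 m/s
Total dV = 3445.5 + 6347.5 = 9793.0 m/s ~ 9793 m/s

9793 m/s


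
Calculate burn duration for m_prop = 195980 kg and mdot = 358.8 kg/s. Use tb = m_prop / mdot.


tb = 195980 / 358.8 = 546.2 s

546.2 s


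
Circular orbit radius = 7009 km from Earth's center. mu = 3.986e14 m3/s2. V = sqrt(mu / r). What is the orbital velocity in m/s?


V = sqrt(3.986e14 / 7009000) = 7541 m/s

7541 m/s


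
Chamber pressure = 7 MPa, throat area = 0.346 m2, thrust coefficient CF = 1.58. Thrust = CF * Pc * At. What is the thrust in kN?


F = 1.58 * 7e6 * 0.346 = 3.8268e+06 N = 3826.8 kN

3826.8 kN


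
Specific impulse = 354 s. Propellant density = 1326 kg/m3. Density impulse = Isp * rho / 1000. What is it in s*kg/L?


rho*Isp = 354 * 1326 / 1000 = 469 s*kg/L

469 s*kg/L


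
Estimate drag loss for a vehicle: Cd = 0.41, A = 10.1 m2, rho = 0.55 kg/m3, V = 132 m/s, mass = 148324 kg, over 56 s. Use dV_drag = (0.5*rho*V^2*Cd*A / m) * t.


D = 0.5 * 0.55 * 132^2 * 0.41 * 10.1 = 19842.02 N
a = 19842.02 / 148324 = 0.1338 m/s2
dV = 0.1338 * 56 = 7.5 m/s

7.5 m/s


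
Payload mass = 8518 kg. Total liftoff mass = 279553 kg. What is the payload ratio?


PR = 8518 / 279553 = 0.0305

0.0305


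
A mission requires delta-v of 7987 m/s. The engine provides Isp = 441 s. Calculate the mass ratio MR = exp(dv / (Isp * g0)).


Ve = 441 * 9.81 = 4326.21 m/s
MR = exp(7987 / 4326.21) = 6.336

6.336


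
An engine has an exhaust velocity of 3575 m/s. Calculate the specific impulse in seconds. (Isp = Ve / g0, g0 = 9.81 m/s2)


Isp = Ve / g0 = 3575 / 9.81 = 364.4 s

364.4 s


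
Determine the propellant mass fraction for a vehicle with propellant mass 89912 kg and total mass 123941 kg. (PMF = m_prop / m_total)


PMF = 89912 / 123941 = 0.725

0.725


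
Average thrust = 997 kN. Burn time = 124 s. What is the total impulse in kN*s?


It = 997 * 124 = 123628 kN*s

123628 kN*s


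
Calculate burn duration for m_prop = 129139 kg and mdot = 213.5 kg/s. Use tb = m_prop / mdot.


tb = 129139 / 213.5 = 604.9 s

604.9 s


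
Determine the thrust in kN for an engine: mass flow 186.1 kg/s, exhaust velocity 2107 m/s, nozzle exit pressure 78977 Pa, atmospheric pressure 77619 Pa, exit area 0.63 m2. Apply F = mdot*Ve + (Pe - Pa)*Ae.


F = 186.1 * 2107 + (78977 - 77619) * 0.63 = 392968.0 N = 393.0 kN

393.0 kN


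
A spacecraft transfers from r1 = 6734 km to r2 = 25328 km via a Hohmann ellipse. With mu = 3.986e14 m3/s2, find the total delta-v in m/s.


V1 = sqrt(mu/r1) = 7693.64 m/s
dV1 = V1*(sqrt(2*r2/(r1+r2)) - 1) = 1976.93 m/s
V2 = sqrt(mu/r2) = 3967.05 m/s
dV2 = V2*(1 - sqrt(2*r1/(r1+r2))) = 1395.92 m/s
Total dV = 3373 m/s

3373 m/s


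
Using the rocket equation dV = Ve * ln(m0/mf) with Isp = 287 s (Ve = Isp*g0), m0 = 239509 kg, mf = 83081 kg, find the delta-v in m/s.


Ve = 287 * 9.81 = 2815.47 m/s
dV = 2815.47 * ln(239509/83081) = 2981 m/s

2981 m/s


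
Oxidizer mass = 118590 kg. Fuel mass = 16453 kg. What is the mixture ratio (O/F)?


MR = 118590 / 16453 = 7.21

7.21


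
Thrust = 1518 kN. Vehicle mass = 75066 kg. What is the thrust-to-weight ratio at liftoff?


TWR = 1518000 / (75066 * 9.81) = 2.06

2.06


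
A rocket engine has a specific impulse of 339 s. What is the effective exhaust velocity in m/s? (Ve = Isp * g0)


Ve = Isp * g0 = 339 * 9.81 = 3325.6 m/s

3325.6 m/s


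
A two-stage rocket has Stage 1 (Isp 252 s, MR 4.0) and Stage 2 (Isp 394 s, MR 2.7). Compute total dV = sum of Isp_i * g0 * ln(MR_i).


dV1 = 252 * 9.81 * ln(4.0) = 3427.1 m/s
dV2 = 394 * 9.81 * ln(2.7) = 3839.1 m/s
Total dV = 3427.1 + 3839.1 = 7266.2 m/s ~ 7266 m/s

7266 m/s


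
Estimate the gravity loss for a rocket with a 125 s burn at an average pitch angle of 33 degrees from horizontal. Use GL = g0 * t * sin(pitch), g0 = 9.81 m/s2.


GL = 9.81 * 125 * sin(33 deg) = 668 m/s

668 m/s


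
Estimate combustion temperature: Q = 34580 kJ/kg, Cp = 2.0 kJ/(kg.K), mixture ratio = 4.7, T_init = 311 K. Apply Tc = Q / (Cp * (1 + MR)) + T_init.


Tc = 34580 / (2.0 * (1 + 4.7)) + 311 = 3344 K

3344 K


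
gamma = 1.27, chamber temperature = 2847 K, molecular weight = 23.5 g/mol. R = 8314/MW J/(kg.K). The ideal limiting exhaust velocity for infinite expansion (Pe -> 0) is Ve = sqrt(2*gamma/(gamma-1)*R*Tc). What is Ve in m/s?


R = 8314 / 23.5 = 353.79 J/(kg.K)
Ve = sqrt(2 * 1.27 / (1.27 - 1) * 353.79 * 2847) = 3078 m/s

3078 m/s


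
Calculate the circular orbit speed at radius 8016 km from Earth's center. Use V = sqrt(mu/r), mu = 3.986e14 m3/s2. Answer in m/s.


V = sqrt(3.986e14 / 8016000) = 7052 m/s

7052 m/s


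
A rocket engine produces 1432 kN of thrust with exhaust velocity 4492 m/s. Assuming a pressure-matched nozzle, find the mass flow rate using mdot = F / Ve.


mdot = F / Ve = 1432000 / 4492 = 318.8 kg/s

318.8 kg/s


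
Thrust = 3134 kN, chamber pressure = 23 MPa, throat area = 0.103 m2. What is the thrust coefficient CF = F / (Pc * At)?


CF = 3134000 / (23e6 * 0.103) = 1.32

1.32


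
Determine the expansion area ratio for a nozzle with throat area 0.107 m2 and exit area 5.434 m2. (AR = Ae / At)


AR = 5.434 / 0.107 = 50.8

50.8


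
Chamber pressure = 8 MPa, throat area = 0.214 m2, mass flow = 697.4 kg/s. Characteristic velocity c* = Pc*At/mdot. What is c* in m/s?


c* = 8e6 * 0.214 / 697.4 = 2455 m/s

2455 m/s


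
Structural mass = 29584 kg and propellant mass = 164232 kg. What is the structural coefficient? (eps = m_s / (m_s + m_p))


eps = 29584 / (29584 + 164232) = 0.1526

0.1526


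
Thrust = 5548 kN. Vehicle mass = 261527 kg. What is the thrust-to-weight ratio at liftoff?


TWR = 5548000 / (261527 * 9.81) = 2.16

2.16


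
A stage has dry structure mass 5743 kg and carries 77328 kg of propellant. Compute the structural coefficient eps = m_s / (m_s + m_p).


eps = 5743 / (5743 + 77328) = 0.0691

0.0691


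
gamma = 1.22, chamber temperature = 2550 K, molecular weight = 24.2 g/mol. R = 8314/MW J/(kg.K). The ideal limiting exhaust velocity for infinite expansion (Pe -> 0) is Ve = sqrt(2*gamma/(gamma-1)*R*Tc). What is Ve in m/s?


R = 8314 / 24.2 = 343.55 J/(kg.K)
Ve = sqrt(2 * 1.22 / (1.22 - 1) * 343.55 * 2550) = 3117 m/s

3117 m/s


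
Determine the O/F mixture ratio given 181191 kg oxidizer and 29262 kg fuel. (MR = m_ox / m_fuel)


MR = 181191 / 29262 = 6.19

6.19


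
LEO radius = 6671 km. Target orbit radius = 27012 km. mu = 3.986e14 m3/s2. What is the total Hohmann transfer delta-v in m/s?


V1 = sqrt(mu/r1) = 7729.89 m/s
dV1 = V1*(sqrt(2*r2/(r1+r2)) - 1) = 2059.63 m/s
V2 = sqrt(mu/r2) = 3841.41 m/s
dV2 = V2*(1 - sqrt(2*r1/(r1+r2))) = 1423.75 m/s
Total dV = 3483 m/s

3483 m/s


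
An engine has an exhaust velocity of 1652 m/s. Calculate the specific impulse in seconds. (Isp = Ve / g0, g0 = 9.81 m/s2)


Isp = Ve / g0 = 1652 / 9.81 = 168.4 s

168.4 s


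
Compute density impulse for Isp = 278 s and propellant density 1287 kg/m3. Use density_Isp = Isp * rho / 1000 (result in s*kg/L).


rho*Isp = 278 * 1287 / 1000 = 358 s*kg/L

358 s*kg/L


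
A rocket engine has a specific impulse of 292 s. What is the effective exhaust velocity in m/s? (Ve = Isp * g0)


Ve = Isp * g0 = 292 * 9.81 = 2864.5 m/s

2864.5 m/s


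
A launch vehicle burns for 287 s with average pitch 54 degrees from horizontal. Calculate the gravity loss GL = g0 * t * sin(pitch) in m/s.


GL = 9.81 * 287 * sin(54 deg) = 2278 m/s

2278 m/s


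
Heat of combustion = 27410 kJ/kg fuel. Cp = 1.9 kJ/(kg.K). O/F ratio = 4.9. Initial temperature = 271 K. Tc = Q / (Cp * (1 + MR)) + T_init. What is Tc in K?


Tc = 27410 / (1.9 * (1 + 4.9)) + 271 = 2716 K

2716 K


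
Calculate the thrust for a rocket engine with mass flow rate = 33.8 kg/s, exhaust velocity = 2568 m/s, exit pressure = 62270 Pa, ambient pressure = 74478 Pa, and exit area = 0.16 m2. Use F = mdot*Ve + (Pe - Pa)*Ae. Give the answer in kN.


F = 33.8 * 2568 + (62270 - 74478) * 0.16 = 84845.0 N = 84.8 kN

84.8 kN


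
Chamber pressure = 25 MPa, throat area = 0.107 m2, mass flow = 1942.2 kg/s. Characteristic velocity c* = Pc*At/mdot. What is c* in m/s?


c* = 25e6 * 0.107 / 1942.2 = 1377 m/s

1377 m/s


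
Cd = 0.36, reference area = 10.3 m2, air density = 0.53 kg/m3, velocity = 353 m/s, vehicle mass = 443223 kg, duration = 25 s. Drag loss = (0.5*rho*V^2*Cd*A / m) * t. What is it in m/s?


D = 0.5 * 0.53 * 353^2 * 0.36 * 10.3 = 122443.3 N
a = 122443.3 / 443223 = 0.2763 m/s2
dV = 0.2763 * 25 = 6.9 m/s

6.9 m/s


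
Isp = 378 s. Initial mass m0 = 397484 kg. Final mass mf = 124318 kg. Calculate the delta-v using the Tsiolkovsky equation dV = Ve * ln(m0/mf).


Ve = 378 * 9.81 = 3708.18 m/s
dV = 3708.18 * ln(397484/124318) = 4310 m/s

4310 m/s


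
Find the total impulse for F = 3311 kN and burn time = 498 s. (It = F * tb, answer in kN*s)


It = 3311 * 498 = 1648878 kN*s

1648878 kN*s


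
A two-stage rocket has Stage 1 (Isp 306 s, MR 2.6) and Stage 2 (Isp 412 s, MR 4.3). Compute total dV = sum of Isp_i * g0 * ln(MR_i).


dV1 = 306 * 9.81 * ln(2.6) = 2868.3 m/s
dV2 = 412 * 9.81 * ln(4.3) = 5895.3 m/s
Total dV = 2868.3 + 5895.3 = 8763.6 m/s ~ 8764 m/s

8764 m/s


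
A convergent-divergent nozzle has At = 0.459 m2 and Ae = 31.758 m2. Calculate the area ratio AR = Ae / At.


AR = 31.758 / 0.459 = 69.2

69.2


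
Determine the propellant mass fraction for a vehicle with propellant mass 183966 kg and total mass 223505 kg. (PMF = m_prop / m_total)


PMF = 183966 / 223505 = 0.823

0.823


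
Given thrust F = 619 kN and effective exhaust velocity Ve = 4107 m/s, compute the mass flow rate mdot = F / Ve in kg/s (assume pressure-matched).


mdot = F / Ve = 619000 / 4107 = 150.7 kg/s

150.7 kg/s


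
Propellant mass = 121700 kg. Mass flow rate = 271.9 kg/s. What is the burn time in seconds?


tb = 121700 / 271.9 = 447.6 s

447.6 s


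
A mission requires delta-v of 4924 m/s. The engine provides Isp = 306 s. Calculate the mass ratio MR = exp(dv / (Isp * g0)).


Ve = 306 * 9.81 = 3001.86 m/s
MR = exp(4924 / 3001.86) = 5.157

5.157


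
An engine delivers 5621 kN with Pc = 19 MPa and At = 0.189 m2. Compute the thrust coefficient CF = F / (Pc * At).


CF = 5621000 / (19e6 * 0.189) = 1.57

1.57


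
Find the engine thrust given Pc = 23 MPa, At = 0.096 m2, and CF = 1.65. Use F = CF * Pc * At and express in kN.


F = 1.65 * 23e6 * 0.096 = 3.6432e+06 N = 3643.2 kN

3643.2 kN


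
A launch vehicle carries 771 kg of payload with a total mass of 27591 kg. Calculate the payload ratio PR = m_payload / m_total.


PR = 771 / 27591 = 0.0279

0.0279


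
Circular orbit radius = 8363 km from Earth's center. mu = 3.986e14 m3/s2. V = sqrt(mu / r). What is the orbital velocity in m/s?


V = sqrt(3.986e14 / 8363000) = 6904 m/s

6904 m/s


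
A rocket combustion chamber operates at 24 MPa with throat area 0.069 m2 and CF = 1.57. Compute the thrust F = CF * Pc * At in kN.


F = 1.57 * 24e6 * 0.069 = 2.5999e+06 N = 2599.9 kN

2599.9 kN


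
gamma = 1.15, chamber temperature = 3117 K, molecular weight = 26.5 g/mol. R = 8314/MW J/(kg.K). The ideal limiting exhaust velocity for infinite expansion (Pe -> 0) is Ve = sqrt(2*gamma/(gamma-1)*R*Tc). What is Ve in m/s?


R = 8314 / 26.5 = 313.74 J/(kg.K)
Ve = sqrt(2 * 1.15 / (1.15 - 1) * 313.74 * 3117) = 3872 m/s

3872 m/s


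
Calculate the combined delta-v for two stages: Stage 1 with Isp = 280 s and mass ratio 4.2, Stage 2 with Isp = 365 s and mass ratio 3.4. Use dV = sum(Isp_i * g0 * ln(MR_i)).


dV1 = 280 * 9.81 * ln(4.2) = 3941.9 m/s
dV2 = 365 * 9.81 * ln(3.4) = 4381.9 m/s
Total dV = 3941.9 + 4381.9 = 8323.8 m/s ~ 8324 m/s

8324 m/s


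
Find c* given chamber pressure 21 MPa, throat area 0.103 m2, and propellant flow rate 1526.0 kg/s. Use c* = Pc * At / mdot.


c* = 21e6 * 0.103 / 1526.0 = 1417 m/s

1417 m/s


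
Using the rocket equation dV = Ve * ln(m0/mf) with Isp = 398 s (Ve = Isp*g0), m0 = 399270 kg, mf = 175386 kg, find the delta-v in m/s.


Ve = 398 * 9.81 = 3904.38 m/s
dV = 3904.38 * ln(399270/175386) = 3212 m/s

3212 m/s


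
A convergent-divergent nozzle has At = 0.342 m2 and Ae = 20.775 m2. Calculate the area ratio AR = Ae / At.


AR = 20.775 / 0.342 = 60.7

60.7


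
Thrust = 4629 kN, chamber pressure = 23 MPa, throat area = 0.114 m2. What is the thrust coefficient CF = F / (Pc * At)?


CF = 4629000 / (23e6 * 0.114) = 1.77

1.77


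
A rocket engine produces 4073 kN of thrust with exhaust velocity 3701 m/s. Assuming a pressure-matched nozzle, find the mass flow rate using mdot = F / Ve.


mdot = F / Ve = 4073000 / 3701 = 1100.5 kg/s

1100.5 kg/s


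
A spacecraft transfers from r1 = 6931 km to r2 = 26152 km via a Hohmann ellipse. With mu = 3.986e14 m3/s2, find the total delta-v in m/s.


V1 = sqrt(mu/r1) = 7583.52 m/s
dV1 = V1*(sqrt(2*r2/(r1+r2)) - 1) = 1951.81 m/s
V2 = sqrt(mu/r2) = 3904.06 m/s
dV2 = V2*(1 - sqrt(2*r1/(r1+r2))) = 1376.93 m/s
Total dV = 3329 m/s

3329 m/s


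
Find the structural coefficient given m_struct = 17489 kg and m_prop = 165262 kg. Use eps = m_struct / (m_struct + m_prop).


eps = 17489 / (17489 + 165262) = 0.0957

0.0957


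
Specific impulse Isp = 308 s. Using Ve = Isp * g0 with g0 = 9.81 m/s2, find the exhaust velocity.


Ve = Isp * g0 = 308 * 9.81 = 3021.5 m/s

3021.5 m/s


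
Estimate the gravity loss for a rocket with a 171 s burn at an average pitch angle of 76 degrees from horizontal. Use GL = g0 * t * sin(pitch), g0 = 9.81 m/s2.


GL = 9.81 * 171 * sin(76 deg) = 1628 m/s

1628 m/s


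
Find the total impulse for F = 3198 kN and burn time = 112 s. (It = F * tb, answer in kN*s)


It = 3198 * 112 = 358176 kN*s

358176 kN*s


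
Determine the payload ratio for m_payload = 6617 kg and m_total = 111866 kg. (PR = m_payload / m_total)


PR = 6617 / 111866 = 0.0592

0.0592


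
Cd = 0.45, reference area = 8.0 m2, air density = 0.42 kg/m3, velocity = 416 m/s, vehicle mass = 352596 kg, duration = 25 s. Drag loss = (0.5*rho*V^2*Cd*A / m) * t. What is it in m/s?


D = 0.5 * 0.42 * 416^2 * 0.45 * 8.0 = 130830.34 N
a = 130830.34 / 352596 = 0.371 m/s2
dV = 0.371 * 25 = 9.3 m/s

9.3 m/s


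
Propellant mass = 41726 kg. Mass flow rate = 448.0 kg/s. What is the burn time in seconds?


tb = 41726 / 448.0 = 93.1 s

93.1 s


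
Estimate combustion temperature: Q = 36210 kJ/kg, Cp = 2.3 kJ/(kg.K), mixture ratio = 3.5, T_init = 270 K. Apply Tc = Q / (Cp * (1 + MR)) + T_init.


Tc = 36210 / (2.3 * (1 + 3.5)) + 270 = 3769 K

3769 K


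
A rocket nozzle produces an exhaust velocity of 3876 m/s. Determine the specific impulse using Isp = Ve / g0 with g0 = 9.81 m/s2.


Isp = Ve / g0 = 3876 / 9.81 = 395.1 s

395.1 s


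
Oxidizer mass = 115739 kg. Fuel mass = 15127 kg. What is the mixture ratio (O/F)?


MR = 115739 / 15127 = 7.65

7.65


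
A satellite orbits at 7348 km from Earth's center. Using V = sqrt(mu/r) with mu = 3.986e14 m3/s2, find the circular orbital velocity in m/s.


V = sqrt(3.986e14 / 7348000) = 7365 m/s

7365 m/s


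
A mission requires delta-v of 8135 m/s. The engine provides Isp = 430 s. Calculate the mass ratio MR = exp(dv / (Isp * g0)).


Ve = 430 * 9.81 = 4218.3 m/s
MR = exp(8135 / 4218.3) = 6.879

6.879


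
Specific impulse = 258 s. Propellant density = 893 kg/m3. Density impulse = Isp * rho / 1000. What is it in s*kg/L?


rho*Isp = 258 * 893 / 1000 = 230 s*kg/L

230 s*kg/L


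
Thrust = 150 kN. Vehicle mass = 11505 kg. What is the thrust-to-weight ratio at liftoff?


TWR = 150000 / (11505 * 9.81) = 1.33

1.33


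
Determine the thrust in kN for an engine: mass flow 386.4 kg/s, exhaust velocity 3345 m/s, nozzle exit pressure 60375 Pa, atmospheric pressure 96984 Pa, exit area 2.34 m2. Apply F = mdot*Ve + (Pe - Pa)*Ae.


F = 386.4 * 3345 + (60375 - 96984) * 2.34 = 1.2068e+06 N = 1206.8 kN

1206.8 kN


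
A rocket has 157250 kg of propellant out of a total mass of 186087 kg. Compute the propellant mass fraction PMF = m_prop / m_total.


PMF = 157250 / 186087 = 0.845

0.845


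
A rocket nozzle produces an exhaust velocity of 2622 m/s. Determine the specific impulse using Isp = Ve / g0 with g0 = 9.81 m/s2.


Isp = Ve / g0 = 2622 / 9.81 = 267.3 s

267.3 s


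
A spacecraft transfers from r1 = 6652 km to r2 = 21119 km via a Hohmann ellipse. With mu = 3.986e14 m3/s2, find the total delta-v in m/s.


V1 = sqrt(mu/r1) = 7740.92 m/s
dV1 = V1*(sqrt(2*r2/(r1+r2)) - 1) = 1805.67 m/s
V2 = sqrt(mu/r2) = 4344.42 m/s
dV2 = V2*(1 - sqrt(2*r1/(r1+r2))) = 1337.46 m/s
Total dV = 3143 m/s

3143 m/s


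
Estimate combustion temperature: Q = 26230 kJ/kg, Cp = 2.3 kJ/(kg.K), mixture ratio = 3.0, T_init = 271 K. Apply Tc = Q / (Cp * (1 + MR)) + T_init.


Tc = 26230 / (2.3 * (1 + 3.0)) + 271 = 3122 K

3122 K


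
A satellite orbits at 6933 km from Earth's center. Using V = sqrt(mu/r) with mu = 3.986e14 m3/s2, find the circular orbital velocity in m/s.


V = sqrt(3.986e14 / 6933000) = 7582 m/s

7582 m/s


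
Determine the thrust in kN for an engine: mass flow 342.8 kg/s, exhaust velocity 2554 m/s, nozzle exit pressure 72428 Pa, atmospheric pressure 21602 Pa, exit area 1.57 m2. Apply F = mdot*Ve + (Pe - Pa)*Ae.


F = 342.8 * 2554 + (72428 - 21602) * 1.57 = 955308.0 N = 955.3 kN

955.3 kN


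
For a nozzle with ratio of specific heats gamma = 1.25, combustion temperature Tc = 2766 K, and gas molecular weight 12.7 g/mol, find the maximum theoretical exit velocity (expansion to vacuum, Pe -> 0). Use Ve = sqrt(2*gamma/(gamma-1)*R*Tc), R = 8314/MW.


R = 8314 / 12.7 = 654.65 J/(kg.K)
Ve = sqrt(2 * 1.25 / (1.25 - 1) * 654.65 * 2766) = 4255 m/s

4255 m/s


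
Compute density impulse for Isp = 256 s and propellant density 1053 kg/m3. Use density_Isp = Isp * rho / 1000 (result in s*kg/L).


rho*Isp = 256 * 1053 / 1000 = 270 s*kg/L

270 s*kg/L


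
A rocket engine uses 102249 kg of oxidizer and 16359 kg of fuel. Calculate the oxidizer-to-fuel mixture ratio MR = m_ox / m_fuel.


MR = 102249 / 16359 = 6.25

6.25


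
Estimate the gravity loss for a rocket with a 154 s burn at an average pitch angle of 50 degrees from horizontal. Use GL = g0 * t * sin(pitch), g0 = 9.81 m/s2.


GL = 9.81 * 154 * sin(50 deg) = 1157 m/s

1157 m/s


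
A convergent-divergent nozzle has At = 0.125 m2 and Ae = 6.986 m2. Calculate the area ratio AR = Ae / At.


AR = 6.986 / 0.125 = 55.9

55.9


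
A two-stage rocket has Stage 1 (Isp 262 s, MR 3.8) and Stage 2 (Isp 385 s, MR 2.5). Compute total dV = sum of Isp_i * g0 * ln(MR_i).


dV1 = 262 * 9.81 * ln(3.8) = 3431.2 m/s
dV2 = 385 * 9.81 * ln(2.5) = 3460.7 m/s
Total dV = 3431.2 + 3460.7 = 6891.9 m/s ~ 6892 m/s

6892 m/s


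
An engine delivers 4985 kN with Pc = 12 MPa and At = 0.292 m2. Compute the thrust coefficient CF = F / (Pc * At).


CF = 4985000 / (12e6 * 0.292) = 1.42

1.42


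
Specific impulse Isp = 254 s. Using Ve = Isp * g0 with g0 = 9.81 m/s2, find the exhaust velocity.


Ve = Isp * g0 = 254 * 9.81 = 2491.7 m/s

2491.7 m/s


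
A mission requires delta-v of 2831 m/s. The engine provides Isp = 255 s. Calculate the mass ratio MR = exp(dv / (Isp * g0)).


Ve = 255 * 9.81 = 2501.55 m/s
MR = exp(2831 / 2501.55) = 3.101

3.101


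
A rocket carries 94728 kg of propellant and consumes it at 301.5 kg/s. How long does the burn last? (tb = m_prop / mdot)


tb = 94728 / 301.5 = 314.2 s

314.2 s


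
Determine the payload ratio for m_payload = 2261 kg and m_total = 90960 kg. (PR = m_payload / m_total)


PR = 2261 / 90960 = 0.0249

0.0249


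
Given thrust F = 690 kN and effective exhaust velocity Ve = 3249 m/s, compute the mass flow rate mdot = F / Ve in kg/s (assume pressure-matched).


mdot = F / Ve = 690000 / 3249 = 212.4 kg/s

212.4 kg/s


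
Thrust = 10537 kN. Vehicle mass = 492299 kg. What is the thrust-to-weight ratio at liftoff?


TWR = 10537000 / (492299 * 9.81) = 2.18

2.18


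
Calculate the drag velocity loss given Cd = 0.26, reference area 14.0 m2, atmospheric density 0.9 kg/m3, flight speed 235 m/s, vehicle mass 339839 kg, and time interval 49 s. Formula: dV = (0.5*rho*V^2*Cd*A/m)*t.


D = 0.5 * 0.9 * 235^2 * 0.26 * 14.0 = 90458.55 N
a = 90458.55 / 339839 = 0.2662 m/s2
dV = 0.2662 * 49 = 13.0 m/s

13.0 m/s


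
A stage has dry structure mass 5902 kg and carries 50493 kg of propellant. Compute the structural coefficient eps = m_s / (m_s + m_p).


eps = 5902 / (5902 + 50493) = 0.1047

0.1047


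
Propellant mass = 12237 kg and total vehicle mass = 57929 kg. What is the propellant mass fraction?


PMF = 12237 / 57929 = 0.211

0.211


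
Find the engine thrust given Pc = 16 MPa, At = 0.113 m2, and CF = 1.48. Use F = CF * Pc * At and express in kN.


F = 1.48 * 16e6 * 0.113 = 2.6758e+06 N = 2675.8 kN

2675.8 kN


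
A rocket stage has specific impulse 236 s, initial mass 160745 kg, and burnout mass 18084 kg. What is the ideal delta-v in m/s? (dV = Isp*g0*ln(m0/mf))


Ve = 236 * 9.81 = 2315.16 m/s
dV = 2315.16 * ln(160745/18084) = 5058 m/s

5058 m/s


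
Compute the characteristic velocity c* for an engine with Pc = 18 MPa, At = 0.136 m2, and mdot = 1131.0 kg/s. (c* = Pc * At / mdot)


c* = 18e6 * 0.136 / 1131.0 = 2164 m/s

2164 m/s


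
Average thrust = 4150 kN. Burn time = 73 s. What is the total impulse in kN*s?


It = 4150 * 73 = 302950 kN*s

302950 kN*s


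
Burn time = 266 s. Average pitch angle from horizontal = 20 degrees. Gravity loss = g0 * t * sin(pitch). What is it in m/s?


GL = 9.81 * 266 * sin(20 deg) = 892 m/s

892 m/s


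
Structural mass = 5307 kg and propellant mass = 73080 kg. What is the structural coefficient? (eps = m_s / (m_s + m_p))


eps = 5307 / (5307 + 73080) = 0.0677

0.0677


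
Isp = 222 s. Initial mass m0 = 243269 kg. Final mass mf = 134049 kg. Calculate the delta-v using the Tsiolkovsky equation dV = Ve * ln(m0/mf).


Ve = 222 * 9.81 = 2177.82 m/s
dV = 2177.82 * ln(243269/134049) = 1298 m/s

1298 m/s


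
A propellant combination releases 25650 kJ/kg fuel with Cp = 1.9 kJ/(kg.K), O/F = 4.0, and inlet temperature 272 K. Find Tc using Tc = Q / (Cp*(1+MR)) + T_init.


Tc = 25650 / (1.9 * (1 + 4.0)) + 272 = 2972 K

2972 K


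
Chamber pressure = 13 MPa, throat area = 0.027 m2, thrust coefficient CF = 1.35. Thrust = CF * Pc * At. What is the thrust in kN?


F = 1.35 * 13e6 * 0.027 = 473850.0 N = 473.9 kN

473.9 kN


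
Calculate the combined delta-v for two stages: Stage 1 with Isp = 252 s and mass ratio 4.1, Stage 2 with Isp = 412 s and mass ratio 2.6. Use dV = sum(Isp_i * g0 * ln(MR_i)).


dV1 = 252 * 9.81 * ln(4.1) = 3488.1 m/s
dV2 = 412 * 9.81 * ln(2.6) = 3861.9 m/s
Total dV = 3488.1 + 3861.9 = 7350.0 m/s ~ 7350 m/s

7350 m/s


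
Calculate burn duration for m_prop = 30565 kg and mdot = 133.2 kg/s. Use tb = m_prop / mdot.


tb = 30565 / 133.2 = 229.5 s

229.5 s


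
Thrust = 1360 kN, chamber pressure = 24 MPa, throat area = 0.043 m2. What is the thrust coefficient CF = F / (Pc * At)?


CF = 1360000 / (24e6 * 0.043) = 1.32

1.32


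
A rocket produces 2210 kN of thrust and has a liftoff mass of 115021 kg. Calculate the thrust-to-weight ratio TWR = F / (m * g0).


TWR = 2210000 / (115021 * 9.81) = 1.96

1.96


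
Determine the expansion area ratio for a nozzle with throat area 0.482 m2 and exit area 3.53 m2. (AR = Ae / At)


AR = 3.53 / 0.482 = 7.3

7.3


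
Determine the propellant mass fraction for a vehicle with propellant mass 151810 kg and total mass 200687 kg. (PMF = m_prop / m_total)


PMF = 151810 / 200687 = 0.756

0.756


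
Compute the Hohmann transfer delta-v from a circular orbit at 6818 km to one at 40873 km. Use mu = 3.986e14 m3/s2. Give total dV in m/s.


V1 = sqrt(mu/r1) = 7646.1 m/s
dV1 = V1*(sqrt(2*r2/(r1+r2)) - 1) = 2364.38 m/s
V2 = sqrt(mu/r2) = 3122.84 m/s
dV2 = V2*(1 - sqrt(2*r1/(r1+r2))) = 1453.0 m/s
Total dV = 3817 m/s

3817 m/s


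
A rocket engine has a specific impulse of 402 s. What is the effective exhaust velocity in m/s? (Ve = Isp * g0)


Ve = Isp * g0 = 402 * 9.81 = 3943.6 m/s

3943.6 m/s


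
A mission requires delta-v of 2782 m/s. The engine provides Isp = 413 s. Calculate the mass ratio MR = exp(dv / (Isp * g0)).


Ve = 413 * 9.81 = 4051.53 m/s
MR = exp(2782 / 4051.53) = 1.987

1.987


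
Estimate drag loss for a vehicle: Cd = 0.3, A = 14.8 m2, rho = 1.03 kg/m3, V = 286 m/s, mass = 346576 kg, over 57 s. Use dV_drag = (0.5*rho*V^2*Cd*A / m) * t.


D = 0.5 * 1.03 * 286^2 * 0.3 * 14.8 = 187034.73 N
a = 187034.73 / 346576 = 0.5397 m/s2
dV = 0.5397 * 57 = 30.8 m/s

30.8 m/s


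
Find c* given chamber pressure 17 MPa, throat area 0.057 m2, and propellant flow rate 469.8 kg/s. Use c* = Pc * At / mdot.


c* = 17e6 * 0.057 / 469.8 = 2063 m/s

2063 m/s


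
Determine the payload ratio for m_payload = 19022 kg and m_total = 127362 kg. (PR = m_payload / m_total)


PR = 19022 / 127362 = 0.1494

0.1494


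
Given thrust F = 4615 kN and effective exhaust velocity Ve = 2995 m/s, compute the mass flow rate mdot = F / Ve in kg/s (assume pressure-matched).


mdot = F / Ve = 4615000 / 2995 = 1540.9 kg/s

1540.9 kg/s


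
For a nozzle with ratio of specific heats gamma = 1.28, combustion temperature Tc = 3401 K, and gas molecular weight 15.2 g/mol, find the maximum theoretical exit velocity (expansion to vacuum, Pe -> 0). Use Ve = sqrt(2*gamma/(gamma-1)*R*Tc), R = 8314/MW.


R = 8314 / 15.2 = 546.97 J/(kg.K)
Ve = sqrt(2 * 1.28 / (1.28 - 1) * 546.97 * 3401) = 4124 m/s

4124 m/s


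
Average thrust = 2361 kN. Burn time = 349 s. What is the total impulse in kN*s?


It = 2361 * 349 = 823989 kN*s

823989 kN*s


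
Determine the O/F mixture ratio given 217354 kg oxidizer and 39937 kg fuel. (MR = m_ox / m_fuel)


MR = 217354 / 39937 = 5.44

5.44


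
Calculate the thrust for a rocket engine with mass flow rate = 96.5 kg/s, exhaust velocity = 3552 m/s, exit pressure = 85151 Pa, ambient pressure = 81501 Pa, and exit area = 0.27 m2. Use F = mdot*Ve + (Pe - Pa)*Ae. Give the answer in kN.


F = 96.5 * 3552 + (85151 - 81501) * 0.27 = 343754.0 N = 343.8 kN

343.8 kN


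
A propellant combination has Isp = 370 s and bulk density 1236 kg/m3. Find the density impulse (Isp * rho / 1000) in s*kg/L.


rho*Isp = 370 * 1236 / 1000 = 457 s*kg/L

457 s*kg/L


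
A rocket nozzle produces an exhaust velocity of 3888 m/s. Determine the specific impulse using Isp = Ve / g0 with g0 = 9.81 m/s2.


Isp = Ve / g0 = 3888 / 9.81 = 396.3 s

396.3 s


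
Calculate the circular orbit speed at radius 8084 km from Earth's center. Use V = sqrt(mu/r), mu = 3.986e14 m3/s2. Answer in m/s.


V = sqrt(3.986e14 / 8084000) = 7022 m/s

7022 m/s


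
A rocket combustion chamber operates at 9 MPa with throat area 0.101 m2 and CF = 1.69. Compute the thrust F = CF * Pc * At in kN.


F = 1.69 * 9e6 * 0.101 = 1.5362e+06 N = 1536.2 kN

1536.2 kN


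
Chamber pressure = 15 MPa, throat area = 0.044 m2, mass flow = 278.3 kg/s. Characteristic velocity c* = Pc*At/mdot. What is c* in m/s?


c* = 15e6 * 0.044 / 278.3 = 2372 m/s

2372 m/s


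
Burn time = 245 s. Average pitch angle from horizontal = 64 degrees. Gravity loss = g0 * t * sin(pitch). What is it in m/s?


GL = 9.81 * 245 * sin(64 deg) = 2160 m/s

2160 m/s


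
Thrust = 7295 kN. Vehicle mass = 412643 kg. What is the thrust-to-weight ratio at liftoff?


TWR = 7295000 / (412643 * 9.81) = 1.8

1.8


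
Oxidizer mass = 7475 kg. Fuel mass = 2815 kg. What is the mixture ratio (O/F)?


MR = 7475 / 2815 = 2.66

2.66


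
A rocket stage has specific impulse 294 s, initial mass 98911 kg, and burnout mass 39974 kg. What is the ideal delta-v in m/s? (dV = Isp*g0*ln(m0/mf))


Ve = 294 * 9.81 = 2884.14 m/s
dV = 2884.14 * ln(98911/39974) = 2613 m/s

2613 m/s


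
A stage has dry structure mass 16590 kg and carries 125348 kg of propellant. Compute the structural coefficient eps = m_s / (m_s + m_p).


eps = 16590 / (16590 + 125348) = 0.1169

0.1169


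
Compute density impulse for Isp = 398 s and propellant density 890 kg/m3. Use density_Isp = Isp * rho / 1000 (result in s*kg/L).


rho*Isp = 398 * 890 / 1000 = 354 s*kg/L

354 s*kg/L


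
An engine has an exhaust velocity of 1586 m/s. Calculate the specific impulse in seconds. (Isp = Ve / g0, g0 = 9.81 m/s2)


Isp = Ve / g0 = 1586 / 9.81 = 161.7 s

161.7 s


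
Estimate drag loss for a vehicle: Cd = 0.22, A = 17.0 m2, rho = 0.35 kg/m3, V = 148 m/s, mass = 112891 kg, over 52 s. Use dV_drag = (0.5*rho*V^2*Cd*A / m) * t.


D = 0.5 * 0.35 * 148^2 * 0.22 * 17.0 = 14336.17 N
a = 14336.17 / 112891 = 0.127 m/s2
dV = 0.127 * 52 = 6.6 m/s

6.6 m/s


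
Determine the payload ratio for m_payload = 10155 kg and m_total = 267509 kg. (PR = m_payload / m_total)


PR = 10155 / 267509 = 0.038

0.038


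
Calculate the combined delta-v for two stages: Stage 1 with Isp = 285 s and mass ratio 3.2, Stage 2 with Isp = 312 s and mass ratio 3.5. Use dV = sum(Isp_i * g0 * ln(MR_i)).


dV1 = 285 * 9.81 * ln(3.2) = 3252.0 m/s
dV2 = 312 * 9.81 * ln(3.5) = 3834.4 m/s
Total dV = 3252.0 + 3834.4 = 7086.4 m/s ~ 7086 m/s

7086 m/s


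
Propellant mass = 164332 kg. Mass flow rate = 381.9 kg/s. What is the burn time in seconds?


tb = 164332 / 381.9 = 430.3 s

430.3 s


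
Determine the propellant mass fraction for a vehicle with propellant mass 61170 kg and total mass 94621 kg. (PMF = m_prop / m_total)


PMF = 61170 / 94621 = 0.646

0.646


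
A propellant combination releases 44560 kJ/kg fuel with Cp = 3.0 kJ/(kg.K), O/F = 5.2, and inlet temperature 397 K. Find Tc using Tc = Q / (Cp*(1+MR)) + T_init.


Tc = 44560 / (3.0 * (1 + 5.2)) + 397 = 2793 K

2793 K


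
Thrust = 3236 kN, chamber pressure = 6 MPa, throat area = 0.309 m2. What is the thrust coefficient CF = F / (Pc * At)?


CF = 3236000 / (6e6 * 0.309) = 1.75

1.75


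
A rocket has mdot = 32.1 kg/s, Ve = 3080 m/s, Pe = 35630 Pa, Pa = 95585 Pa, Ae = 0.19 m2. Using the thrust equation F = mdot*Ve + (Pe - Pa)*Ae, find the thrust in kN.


F = 32.1 * 3080 + (35630 - 95585) * 0.19 = 87477.0 N = 87.5 kN

87.5 kN


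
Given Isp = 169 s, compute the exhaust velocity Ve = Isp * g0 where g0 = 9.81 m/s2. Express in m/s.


Ve = Isp * g0 = 169 * 9.81 = 1657.9 m/s

1657.9 m/s


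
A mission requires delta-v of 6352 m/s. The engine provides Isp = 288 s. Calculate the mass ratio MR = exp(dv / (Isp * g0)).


Ve = 288 * 9.81 = 2825.28 m/s
MR = exp(6352 / 2825.28) = 9.471

9.471


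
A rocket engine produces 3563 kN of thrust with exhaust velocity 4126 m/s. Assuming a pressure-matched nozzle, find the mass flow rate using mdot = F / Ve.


mdot = F / Ve = 3563000 / 4126 = 863.5 kg/s

863.5 kg/s


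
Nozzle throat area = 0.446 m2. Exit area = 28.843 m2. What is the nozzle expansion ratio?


AR = 28.843 / 0.446 = 64.7

64.7


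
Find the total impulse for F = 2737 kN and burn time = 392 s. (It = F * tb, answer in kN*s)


It = 2737 * 392 = 1072904 kN*s

1072904 kN*s


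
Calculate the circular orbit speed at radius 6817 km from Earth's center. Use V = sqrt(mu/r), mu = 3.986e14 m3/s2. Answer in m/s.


V = sqrt(3.986e14 / 6817000) = 7647 m/s

7647 m/s


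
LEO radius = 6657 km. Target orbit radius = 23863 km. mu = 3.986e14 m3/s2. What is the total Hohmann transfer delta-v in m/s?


V1 = sqrt(mu/r1) = 7738.01 m/s
dV1 = V1*(sqrt(2*r2/(r1+r2)) - 1) = 1938.41 m/s
V2 = sqrt(mu/r2) = 4087.01 m/s
dV2 = V2*(1 - sqrt(2*r1/(r1+r2))) = 1387.61 m/s
Total dV = 3326 m/s

3326 m/s


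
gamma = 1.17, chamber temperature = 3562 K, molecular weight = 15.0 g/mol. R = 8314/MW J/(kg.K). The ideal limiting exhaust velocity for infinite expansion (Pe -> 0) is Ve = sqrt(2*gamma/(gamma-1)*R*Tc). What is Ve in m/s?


R = 8314 / 15.0 = 554.27 J/(kg.K)
Ve = sqrt(2 * 1.17 / (1.17 - 1) * 554.27 * 3562) = 5213 m/s

5213 m/s


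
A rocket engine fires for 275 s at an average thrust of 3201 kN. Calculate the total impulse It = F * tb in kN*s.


It = 3201 * 275 = 880275 kN*s

880275 kN*s


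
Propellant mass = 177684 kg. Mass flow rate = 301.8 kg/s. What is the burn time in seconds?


tb = 177684 / 301.8 = 588.7 s

588.7 s


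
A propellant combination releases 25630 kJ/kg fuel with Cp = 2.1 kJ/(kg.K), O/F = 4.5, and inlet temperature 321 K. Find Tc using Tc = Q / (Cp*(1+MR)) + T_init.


Tc = 25630 / (2.1 * (1 + 4.5)) + 321 = 2540 K

2540 K


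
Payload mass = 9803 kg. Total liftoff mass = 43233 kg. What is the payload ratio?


PR = 9803 / 43233 = 0.2267

0.2267


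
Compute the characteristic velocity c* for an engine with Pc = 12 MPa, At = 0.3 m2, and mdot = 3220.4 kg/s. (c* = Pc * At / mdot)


c* = 12e6 * 0.3 / 3220.4 = 1118 m/s

1118 m/s


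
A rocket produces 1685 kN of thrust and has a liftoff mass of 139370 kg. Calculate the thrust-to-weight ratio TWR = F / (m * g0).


TWR = 1685000 / (139370 * 9.81) = 1.23

1.23


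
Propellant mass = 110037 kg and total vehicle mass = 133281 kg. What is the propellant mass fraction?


PMF = 110037 / 133281 = 0.826

0.826


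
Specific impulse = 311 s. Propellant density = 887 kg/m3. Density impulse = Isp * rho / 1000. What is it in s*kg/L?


rho*Isp = 311 * 887 / 1000 = 276 s*kg/L

276 s*kg/L


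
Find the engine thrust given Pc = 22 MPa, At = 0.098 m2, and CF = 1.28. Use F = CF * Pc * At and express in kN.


F = 1.28 * 22e6 * 0.098 = 2.7597e+06 N = 2759.7 kN

2759.7 kN


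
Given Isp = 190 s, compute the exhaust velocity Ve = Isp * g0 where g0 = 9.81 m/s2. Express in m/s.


Ve = Isp * g0 = 190 * 9.81 = 1863.9 m/s

1863.9 m/s


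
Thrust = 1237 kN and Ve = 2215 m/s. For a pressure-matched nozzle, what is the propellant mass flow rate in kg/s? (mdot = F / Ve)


mdot = F / Ve = 1237000 / 2215 = 558.5 kg/s

558.5 kg/s
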